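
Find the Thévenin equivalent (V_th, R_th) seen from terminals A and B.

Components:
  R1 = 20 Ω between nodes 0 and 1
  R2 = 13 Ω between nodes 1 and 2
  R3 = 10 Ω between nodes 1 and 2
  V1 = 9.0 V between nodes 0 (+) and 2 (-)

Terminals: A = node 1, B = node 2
Step 1 — V_th is the open-circuit voltage V_A - V_B (nothing connected across the terminals).
Nodal analysis, taking node 2 as the 0 V reference.
Source V1 fixes V_0 = 9 V.
KCL at each unknown node (sum of currents leaving = 0; resistances in Ω):
  Node 1: (V_1 - 9)/20 + (V_1 - 0)/13 + (V_1 - 0)/10 = 0
Collecting terms: 0.2269 × V_1 = 0.45  =>  V_1 = 1.983 V
V_th = V_1 - V_2 = 1.983 - 0 = 1.983 V
Step 2 — R_th: zero the source — replace V1 by a short circuit (node 2 merges into node 0) — and find the resistance seen between A (node 1) and B (node 0).
Reduce the network between node 1 (A) and node 0 (B) by series/parallel combination:
  Rp1 = R1 ‖ R2 ‖ R3 (parallel, all between nodes 0 and 1) = 1/(1/20 + 1/13 + 1/10) = 4.407 Ω
R_th = 4.407 Ω

Final answer: V_th = 1.983 V, R_th = 4.407 Ω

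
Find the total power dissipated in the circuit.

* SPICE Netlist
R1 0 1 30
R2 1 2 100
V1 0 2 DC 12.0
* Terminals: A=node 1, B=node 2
Nodal analysis, taking node 2 as the 0 V reference.
Source V1 fixes V_0 = 12 V.
KCL at each unknown node (sum of currents leaving = 0; resistances in Ω):
  Node 1: (V_1 - 12)/30 + (V_1 - 0)/100 = 0
Collecting terms: 0.04333 × V_1 = 0.4  =>  V_1 = 9.231 V
Power in each resistor, P = (ΔV)²/R:
  P_R1 = (12 - 9.231)²/30 = 0.2556 W
  P_R2 = (9.231 - 0)²/100 = 0.8521 W
P_total = P_R1 + P_R2 = 1.108 W

Final answer: 1.108 W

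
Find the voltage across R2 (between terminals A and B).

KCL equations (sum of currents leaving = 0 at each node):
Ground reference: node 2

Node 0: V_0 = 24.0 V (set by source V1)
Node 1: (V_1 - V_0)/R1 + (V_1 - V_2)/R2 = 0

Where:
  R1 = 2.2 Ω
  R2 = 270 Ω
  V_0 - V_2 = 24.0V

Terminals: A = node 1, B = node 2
R1 and R2 are in series across V1 (node 0 → node 1 → node 2), and the output A–B is taken across R2, so this is a voltage divider.
Series current: I = V1/(R1 + R2) = 24/(2.2 + 270) = 24/272.2 = 0.08817 A
V_R2 = I × R2 = V1 × R2/(R1 + R2) = 24 × 270/272.2 = 23.81 V

Final answer: 23.81 V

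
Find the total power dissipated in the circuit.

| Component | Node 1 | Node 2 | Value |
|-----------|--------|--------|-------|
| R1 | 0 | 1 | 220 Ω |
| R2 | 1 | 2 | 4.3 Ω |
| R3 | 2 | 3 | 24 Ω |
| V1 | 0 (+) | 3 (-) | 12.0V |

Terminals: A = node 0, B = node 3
Nodal analysis, taking node 3 as the 0 V reference.
Source V1 fixes V_0 = 12 V.
KCL at each unknown node (sum of currents leaving = 0; resistances in Ω):
  Node 1: (V_1 - 12)/220 + (V_1 - V_2)/4.3 = 0
  Node 2: (V_2 - V_1)/4.3 + (V_2 - 0)/24 = 0
Collecting terms (coefficients in siemens):
  0.2371·V_1 - 0.2326·V_2 = 0.05455
  0.2742·V_2 - 0.2326·V_1 = 0
Determinant D = (0.2371)(0.2742) - (-0.2326)(-0.2326) = 0.01094
V_1 = [(0.05455)(0.2742) - (-0.2326)(0)]/D = 1.368 V
V_2 = [(0.2371)(0) - (0.05455)(-0.2326)]/D = 1.16 V
Power in each resistor, P = (ΔV)²/R:
  P_R1 = (12 - 1.368)²/220 = 0.5138 W
  P_R2 = (1.368 - 1.16)²/4.3 = 0.01004 W
  P_R3 = (1.16 - 0)²/24 = 0.05606 W
P_total = P_R1 + P_R2 + P_R3 = 0.5799 W

Final answer: 0.5799 W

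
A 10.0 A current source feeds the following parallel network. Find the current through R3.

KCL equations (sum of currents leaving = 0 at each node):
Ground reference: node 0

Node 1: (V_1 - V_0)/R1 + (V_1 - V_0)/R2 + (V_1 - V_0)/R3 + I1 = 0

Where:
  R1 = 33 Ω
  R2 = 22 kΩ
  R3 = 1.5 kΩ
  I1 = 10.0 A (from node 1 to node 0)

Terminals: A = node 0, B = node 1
All resistors sit directly between nodes 0 and 1, so they are in parallel and share one voltage V; the full source current 10 A splits among them.
1/R_par = 1/33 + 1/22000 + 1/1500 = 0.03102 S  =>  R_par = 32.24 Ω
V = I × R_par = 10 × 32.24 = 322.4 V
I_R3 = V/R3 = 322.4/1500 = 0.2149 A

Final answer: 0.2149 A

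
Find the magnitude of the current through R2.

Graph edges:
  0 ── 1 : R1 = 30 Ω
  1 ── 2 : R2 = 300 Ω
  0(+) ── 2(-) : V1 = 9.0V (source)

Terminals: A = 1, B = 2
Nodal analysis, taking node 2 as the 0 V reference.
Source V1 fixes V_0 = 9 V.
KCL at each unknown node (sum of currents leaving = 0; resistances in Ω):
  Node 1: (V_1 - 9)/30 + (V_1 - 0)/300 = 0
Collecting terms: 0.03667 × V_1 = 0.3  =>  V_1 = 8.182 V
I_R2 = (V_1 - V_2)/R2 = (8.182 - 0)/300 = 0.02727 A
|I_R2| = 0.02727 A

Final answer: |I_R2| = 0.02727 A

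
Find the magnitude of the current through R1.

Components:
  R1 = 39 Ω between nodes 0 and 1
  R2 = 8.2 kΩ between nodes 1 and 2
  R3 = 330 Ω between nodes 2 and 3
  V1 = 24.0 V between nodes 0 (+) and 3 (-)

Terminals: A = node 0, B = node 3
Nodal analysis, taking node 3 as the 0 V reference.
Source V1 fixes V_0 = 24 V.
KCL at each unknown node (sum of currents leaving = 0; resistances in Ω):
  Node 1: (V_1 - 24)/39 + (V_1 - V_2)/8200 = 0
  Node 2: (V_2 - V_1)/8200 + (V_2 - 0)/330 = 0
Collecting terms (coefficients in siemens):
  0.02576·V_1 - 0.000122·V_2 = 0.6154
  0.003152·V_2 - 0.000122·V_1 = 0
Determinant D = (0.02576)(0.003152) - (-0.000122)(-0.000122) = 0.0000812
V_1 = [(0.6154)(0.003152) - (-0.000122)(0)]/D = 23.89 V
V_2 = [(0.02576)(0) - (0.6154)(-0.000122)]/D = 0.9243 V
I_R1 = (V_0 - V_1)/R1 = (24 - 23.89)/39 = 0.002801 A
|I_R1| = 0.002801 A

Final answer: |I_R1| = 0.002801 A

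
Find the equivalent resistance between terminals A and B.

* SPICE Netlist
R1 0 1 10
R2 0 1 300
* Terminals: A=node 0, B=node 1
Reduce the network between node 0 (A) and node 1 (B) by series/parallel combination:
  Rp1 = R1 ‖ R2 (parallel, both between nodes 0 and 1) = 1/(1/10 + 1/300) = 9.677 Ω
R_eq = 9.677 Ω

Final answer: 9.677 Ω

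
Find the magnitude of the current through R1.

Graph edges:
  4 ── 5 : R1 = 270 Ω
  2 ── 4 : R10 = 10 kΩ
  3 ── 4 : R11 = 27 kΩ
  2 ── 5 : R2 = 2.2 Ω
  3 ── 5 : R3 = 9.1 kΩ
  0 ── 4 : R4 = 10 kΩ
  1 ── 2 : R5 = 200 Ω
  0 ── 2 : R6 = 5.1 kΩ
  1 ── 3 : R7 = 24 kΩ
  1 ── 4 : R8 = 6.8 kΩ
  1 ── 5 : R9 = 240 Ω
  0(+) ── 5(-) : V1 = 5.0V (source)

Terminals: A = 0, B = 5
Nodal analysis, taking node 5 as the 0 V reference.
Source V1 fixes V_0 = 5 V.
KCL at each unknown node (sum of currents leaving = 0; resistances in Ω):
  Node 1: (V_1 - V_2)/200 + (V_1 - V_3)/24000 + (V_1 - V_4)/6800 + (V_1 - 0)/240 = 0
  Node 2: (V_2 - 0)/2.2 + (V_2 - V_1)/200 + (V_2 - 5)/5100 + (V_2 - V_4)/10000 = 0
  Node 3: (V_3 - 0)/9100 + (V_3 - V_1)/24000 + (V_3 - V_4)/27000 = 0
  Node 4: (V_4 - 0)/270 + (V_4 - 5)/10000 + (V_4 - V_1)/6800 + (V_4 - V_2)/10000 + (V_4 - V_3)/27000 = 0
Collecting terms (coefficients in siemens):
  0.009355·V_1 - 0.005·V_2 - 0.00004167·V_3 - 0.0001471·V_4 = 0
  0.4598·V_2 - 0.005·V_1 - 0.0001·V_4 = 0.0009804
  0.0001886·V_3 - 0.00004167·V_1 - 0.00003704·V_4 = 0
  0.004088·V_4 - 0.0001471·V_1 - 0.0001·V_2 - 0.00003704·V_3 = 0.0005
Solving these 4 simultaneous equations (Gaussian elimination) gives:
  V_1 = 0.003212 V, V_2 = 0.002194 V, V_3 = 0.02481 V, V_4 = 0.1227 V
I_R1 = (V_4 - V_5)/R1 = (0.1227 - 0)/270 = 0.0004545 A
|I_R1| = 0.0004545 A

Final answer: |I_R1| = 0.0004545 A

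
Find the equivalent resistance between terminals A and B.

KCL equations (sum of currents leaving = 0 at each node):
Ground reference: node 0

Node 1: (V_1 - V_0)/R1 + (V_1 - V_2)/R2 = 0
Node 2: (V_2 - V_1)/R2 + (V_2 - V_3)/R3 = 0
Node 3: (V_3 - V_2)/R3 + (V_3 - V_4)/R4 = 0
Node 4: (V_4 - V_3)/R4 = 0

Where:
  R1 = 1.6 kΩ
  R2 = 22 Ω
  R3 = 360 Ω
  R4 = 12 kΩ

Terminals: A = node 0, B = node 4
Reduce the network between node 0 (A) and node 4 (B) by series/parallel combination:
  Rs1 = R1 + R2 (series, joined only at node 1) = 1600 + 22 = 1622 Ω
  Rs2 = R3 + Rs1 (series, joined only at node 2) = 360 + 1622 = 1982 Ω
  Rs3 = R4 + Rs2 (series, joined only at node 3) = 12000 + 1982 = 13980 Ω
R_eq = 13.98 kΩ

Final answer: 13.98 kΩ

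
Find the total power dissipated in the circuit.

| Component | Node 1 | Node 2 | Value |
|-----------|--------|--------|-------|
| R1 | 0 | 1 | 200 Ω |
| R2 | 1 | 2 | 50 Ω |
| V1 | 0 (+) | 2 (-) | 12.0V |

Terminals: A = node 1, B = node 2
Nodal analysis, taking node 2 as the 0 V reference.
Source V1 fixes V_0 = 12 V.
KCL at each unknown node (sum of currents leaving = 0; resistances in Ω):
  Node 1: (V_1 - 12)/200 + (V_1 - 0)/50 = 0
Collecting terms: 0.025 × V_1 = 0.06  =>  V_1 = 2.4 V
Power in each resistor, P = (ΔV)²/R:
  P_R1 = (12 - 2.4)²/200 = 0.4608 W
  P_R2 = (2.4 - 0)²/50 = 0.1152 W
P_total = P_R1 + P_R2 = 0.576 W

Final answer: 0.576 W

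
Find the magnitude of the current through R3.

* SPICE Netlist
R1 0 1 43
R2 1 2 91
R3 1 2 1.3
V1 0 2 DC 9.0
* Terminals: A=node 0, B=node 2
Nodal analysis, taking node 2 as the 0 V reference.
Source V1 fixes V_0 = 9 V.
KCL at each unknown node (sum of currents leaving = 0; resistances in Ω):
  Node 1: (V_1 - 9)/43 + (V_1 - 0)/91 + (V_1 - 0)/1.3 = 0
Collecting terms: 0.8035 × V_1 = 0.2093  =>  V_1 = 0.2605 V
I_R3 = (V_1 - V_2)/R3 = (0.2605 - 0)/1.3 = 0.2004 A
|I_R3| = 0.2004 A

Final answer: |I_R3| = 0.2004 A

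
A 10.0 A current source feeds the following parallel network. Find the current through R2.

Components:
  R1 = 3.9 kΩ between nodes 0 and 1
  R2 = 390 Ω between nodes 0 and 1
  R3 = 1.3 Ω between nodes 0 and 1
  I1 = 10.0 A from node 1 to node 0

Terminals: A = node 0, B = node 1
All resistors sit directly between nodes 0 and 1, so they are in parallel and share one voltage V; the full source current 10 A splits among them.
1/R_par = 1/3900 + 1/390 + 1/1.3 = 0.7721 S  =>  R_par = 1.295 Ω
V = I × R_par = 10 × 1.295 = 12.95 V
I_R2 = V/R2 = 12.95/390 = 0.03321 A

Final answer: 0.03321 A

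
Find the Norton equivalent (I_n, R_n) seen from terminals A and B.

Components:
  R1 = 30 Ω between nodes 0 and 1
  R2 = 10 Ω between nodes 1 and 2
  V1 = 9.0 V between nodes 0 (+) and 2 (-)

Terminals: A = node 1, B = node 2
Find the Thévenin equivalent first; then I_n = V_th/R_th and R_n = R_th.
Step 1 — V_th is the open-circuit voltage V_A - V_B (nothing connected across the terminals).
Nodal analysis, taking node 2 as the 0 V reference.
Source V1 fixes V_0 = 9 V.
KCL at each unknown node (sum of currents leaving = 0; resistances in Ω):
  Node 1: (V_1 - 9)/30 + (V_1 - 0)/10 = 0
Collecting terms: 0.1333 × V_1 = 0.3  =>  V_1 = 2.25 V
V_th = V_1 - V_2 = 2.25 - 0 = 2.25 V
Step 2 — R_th: zero the source — replace V1 by a short circuit (node 2 merges into node 0) — and find the resistance seen between A (node 1) and B (node 0).
Reduce the network between node 1 (A) and node 0 (B) by series/parallel combination:
  Rp1 = R1 ‖ R2 (parallel, both between nodes 0 and 1) = 1/(1/30 + 1/10) = 7.5 Ω
R_th = 7.5 Ω
I_n = V_th/R_th = 2.25/7.5 = 0.3 A, and R_n = R_th = 7.5 Ω

Final answer: I_n = 0.3 A, R_n = 7.5 Ω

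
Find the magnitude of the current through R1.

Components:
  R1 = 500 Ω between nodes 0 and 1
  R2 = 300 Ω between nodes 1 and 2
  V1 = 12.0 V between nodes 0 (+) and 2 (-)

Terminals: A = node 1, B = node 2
Nodal analysis, taking node 2 as the 0 V reference.
Source V1 fixes V_0 = 12 V.
KCL at each unknown node (sum of currents leaving = 0; resistances in Ω):
  Node 1: (V_1 - 12)/500 + (V_1 - 0)/300 = 0
Collecting terms: 0.005333 × V_1 = 0.024  =>  V_1 = 4.5 V
I_R1 = (V_0 - V_1)/R1 = (12 - 4.5)/500 = 0.015 A
|I_R1| = 0.015 A

Final answer: |I_R1| = 0.015 A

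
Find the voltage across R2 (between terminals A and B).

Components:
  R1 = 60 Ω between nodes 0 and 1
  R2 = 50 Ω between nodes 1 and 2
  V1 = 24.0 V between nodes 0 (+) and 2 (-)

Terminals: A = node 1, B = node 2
R1 and R2 are in series across V1 (node 0 → node 1 → node 2), and the output A–B is taken across R2, so this is a voltage divider.
Series current: I = V1/(R1 + R2) = 24/(60 + 50) = 24/110 = 0.2182 A
V_R2 = I × R2 = V1 × R2/(R1 + R2) = 24 × 50/110 = 10.91 V

Final answer: 10.91 V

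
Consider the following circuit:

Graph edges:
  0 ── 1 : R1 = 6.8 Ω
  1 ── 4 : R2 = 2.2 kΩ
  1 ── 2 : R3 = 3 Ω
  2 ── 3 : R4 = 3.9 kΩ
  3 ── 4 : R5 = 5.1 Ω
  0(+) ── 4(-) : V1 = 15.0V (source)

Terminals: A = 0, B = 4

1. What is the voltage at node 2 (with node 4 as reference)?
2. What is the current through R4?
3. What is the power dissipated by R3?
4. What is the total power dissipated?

Nodal analysis, taking node 4 as the 0 V reference.
Source V1 fixes V_0 = 15 V.
KCL at each unknown node (sum of currents leaving = 0; resistances in Ω):
  Node 1: (V_1 - 15)/6.8 + (V_1 - 0)/2200 + (V_1 - V_2)/3 = 0
  Node 2: (V_2 - V_1)/3 + (V_2 - V_3)/3900 = 0
  Node 3: (V_3 - V_2)/3900 + (V_3 - 0)/5.1 = 0
Collecting terms (coefficients in siemens):
  0.4808·V_1 - 0.3333·V_2 = 2.206
  0.3336·V_2 - 0.3333·V_1 - 0.0002564·V_3 = 0
  0.1963·V_3 - 0.0002564·V_2 = 0
Solving these 3 simultaneous equations (Gaussian elimination) gives:
  V_1 = 14.93 V, V_2 = 14.92 V, V_3 = 0.01948 V
Part 1:
  Read off the nodal solution: V_2 = 14.92 V
Part 2:
  I_R4 = (V_2 - V_3)/R4 = (14.92 - 0.01948)/3900 = 0.00382 A
  Magnitude: I_R4 = 0.00382 A
Part 3:
  I_R3 = (V_1 - V_2)/R3 = (14.93 - 14.92)/3 = 0.00382 A
  P_R3 = I_R3² × R3 = (0.00382)² × 3 = 0.00004377 W
Part 4:
  Power in each resistor, P = (ΔV)²/R:
    P_R1 = (15 - 14.93)²/6.8 = 0.0007648 W
    P_R2 = (14.93 - 0)²/2200 = 0.1013 W
    P_R3 = (14.93 - 14.92)²/3 = 0.00004377 W
    P_R4 = (14.92 - 0.01948)²/3900 = 0.0569 W
    P_R5 = (0.01948 - 0)²/5.1 = 0.00007441 W
  P_total = P_R1 + P_R2 + P_R3 + P_R4 + P_R5 = 0.1591 W

Final answers:
1. V_2 = 14.92 V
2. I_R4 = 0.00382 A
3. P_R3 = 4.377e-05 W
4. P_total = 0.1591 W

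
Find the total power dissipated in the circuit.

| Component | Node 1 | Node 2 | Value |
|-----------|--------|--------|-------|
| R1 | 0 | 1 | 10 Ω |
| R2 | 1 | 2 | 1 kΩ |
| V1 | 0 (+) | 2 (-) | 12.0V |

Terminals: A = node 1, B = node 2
Nodal analysis, taking node 2 as the 0 V reference.
Source V1 fixes V_0 = 12 V.
KCL at each unknown node (sum of currents leaving = 0; resistances in Ω):
  Node 1: (V_1 - 12)/10 + (V_1 - 0)/1000 = 0
Collecting terms: 0.101 × V_1 = 1.2  =>  V_1 = 11.88 V
Power in each resistor, P = (ΔV)²/R:
  P_R1 = (12 - 11.88)²/10 = 0.001412 W
  P_R2 = (11.88 - 0)²/1000 = 0.1412 W
P_total = P_R1 + P_R2 = 0.1426 W

Final answer: 0.1426 W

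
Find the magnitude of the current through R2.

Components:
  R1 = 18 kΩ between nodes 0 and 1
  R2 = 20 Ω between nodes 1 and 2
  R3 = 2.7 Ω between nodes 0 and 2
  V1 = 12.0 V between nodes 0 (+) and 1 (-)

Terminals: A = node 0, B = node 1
Nodal analysis, taking node 1 as the 0 V reference.
Source V1 fixes V_0 = 12 V.
KCL at each unknown node (sum of currents leaving = 0; resistances in Ω):
  Node 2: (V_2 - 0)/20 + (V_2 - 12)/2.7 = 0
Collecting terms: 0.4204 × V_2 = 4.444  =>  V_2 = 10.57 V
I_R2 = (V_1 - V_2)/R2 = (0 - 10.57)/20 = -0.5286 A
|I_R2| = 0.5286 A

Final answer: |I_R2| = 0.5286 A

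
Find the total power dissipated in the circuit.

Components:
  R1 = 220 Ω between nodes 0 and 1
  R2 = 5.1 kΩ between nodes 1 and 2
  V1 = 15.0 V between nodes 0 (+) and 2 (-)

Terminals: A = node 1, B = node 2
Nodal analysis, taking node 2 as the 0 V reference.
Source V1 fixes V_0 = 15 V.
KCL at each unknown node (sum of currents leaving = 0; resistances in Ω):
  Node 1: (V_1 - 15)/220 + (V_1 - 0)/5100 = 0
Collecting terms: 0.004742 × V_1 = 0.06818  =>  V_1 = 14.38 V
Power in each resistor, P = (ΔV)²/R:
  P_R1 = (15 - 14.38)²/220 = 0.001749 W
  P_R2 = (14.38 - 0)²/5100 = 0.04054 W
P_total = P_R1 + P_R2 = 0.04229 W

Final answer: 0.04229 W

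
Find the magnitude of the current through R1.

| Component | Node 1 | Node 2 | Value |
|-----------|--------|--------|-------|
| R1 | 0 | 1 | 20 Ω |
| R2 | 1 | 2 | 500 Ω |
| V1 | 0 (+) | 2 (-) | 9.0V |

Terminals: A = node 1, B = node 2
Nodal analysis, taking node 2 as the 0 V reference.
Source V1 fixes V_0 = 9 V.
KCL at each unknown node (sum of currents leaving = 0; resistances in Ω):
  Node 1: (V_1 - 9)/20 + (V_1 - 0)/500 = 0
Collecting terms: 0.052 × V_1 = 0.45  =>  V_1 = 8.654 V
I_R1 = (V_0 - V_1)/R1 = (9 - 8.654)/20 = 0.01731 A
|I_R1| = 0.01731 A

Final answer: |I_R1| = 0.01731 A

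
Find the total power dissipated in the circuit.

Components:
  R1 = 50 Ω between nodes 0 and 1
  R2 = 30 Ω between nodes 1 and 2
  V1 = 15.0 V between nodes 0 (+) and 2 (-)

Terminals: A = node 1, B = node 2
Nodal analysis, taking node 2 as the 0 V reference.
Source V1 fixes V_0 = 15 V.
KCL at each unknown node (sum of currents leaving = 0; resistances in Ω):
  Node 1: (V_1 - 15)/50 + (V_1 - 0)/30 = 0
Collecting terms: 0.05333 × V_1 = 0.3  =>  V_1 = 5.625 V
Power in each resistor, P = (ΔV)²/R:
  P_R1 = (15 - 5.625)²/50 = 1.758 W
  P_R2 = (5.625 - 0)²/30 = 1.055 W
P_total = P_R1 + P_R2 = 2.812 W

Final answer: 2.812 W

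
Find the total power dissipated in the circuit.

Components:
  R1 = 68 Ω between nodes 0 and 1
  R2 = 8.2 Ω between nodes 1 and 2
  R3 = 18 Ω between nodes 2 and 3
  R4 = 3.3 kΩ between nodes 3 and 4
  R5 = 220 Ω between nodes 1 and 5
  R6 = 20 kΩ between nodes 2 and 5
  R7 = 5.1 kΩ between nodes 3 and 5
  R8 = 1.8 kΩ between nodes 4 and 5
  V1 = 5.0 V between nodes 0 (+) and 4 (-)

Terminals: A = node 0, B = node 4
Nodal analysis, taking node 4 as the 0 V reference.
Source V1 fixes V_0 = 5 V.
KCL at each unknown node (sum of currents leaving = 0; resistances in Ω):
  Node 1: (V_1 - 5)/68 + (V_1 - V_2)/8.2 + (V_1 - V_5)/220 = 0
  Node 2: (V_2 - V_1)/8.2 + (V_2 - V_3)/18 + (V_2 - V_5)/20000 = 0
  Node 3: (V_3 - V_2)/18 + (V_3 - 0)/3300 + (V_3 - V_5)/5100 = 0
  Node 5: (V_5 - V_1)/220 + (V_5 - V_2)/20000 + (V_5 - V_3)/5100 + (V_5 - 0)/1800 = 0
Collecting terms (coefficients in siemens):
  0.1412·V_1 - 0.122·V_2 - 0.004545·V_5 = 0.07353
  0.1776·V_2 - 0.122·V_1 - 0.05556·V_3 - 0.00005·V_5 = 0
  0.05605·V_3 - 0.05556·V_2 - 0.0001961·V_5 = 0
  0.005347·V_5 - 0.004545·V_1 - 0.00005·V_2 - 0.0001961·V_3 = 0
Solving these 4 simultaneous equations (Gaussian elimination) gives:
  V_1 = 4.743 V, V_2 = 4.73 V, V_3 = 4.703 V, V_5 = 4.248 V
Power in each resistor, P = (ΔV)²/R:
  P_R1 = (5 - 4.743)²/68 = 0.0009743 W
  P_R2 = (4.743 - 4.73)²/8.2 = 0.0000194 W
  P_R3 = (4.73 - 4.703)²/18 = 0.00004127 W
  P_R4 = (4.703 - 0)²/3300 = 0.006702 W
  P_R5 = (4.743 - 4.248)²/220 = 0.001111 W
  P_R6 = (4.73 - 4.248)²/20000 = 0.0000116 W
  P_R7 = (4.703 - 4.248)²/5100 = 0.0000405 W
  P_R8 = (0 - 4.248)²/1800 = 0.01003 W
P_total = P_R1 + P_R2 + P_R3 + P_R4 + P_R5 + P_R6 + P_R7 + P_R8 = 0.01893 W

Final answer: 0.01893 W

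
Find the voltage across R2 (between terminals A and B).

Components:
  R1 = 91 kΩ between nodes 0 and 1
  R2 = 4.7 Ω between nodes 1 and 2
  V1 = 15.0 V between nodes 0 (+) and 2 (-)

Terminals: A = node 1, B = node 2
R1 and R2 are in series across V1 (node 0 → node 1 → node 2), and the output A–B is taken across R2, so this is a voltage divider.
Series current: I = V1/(R1 + R2) = 15/(91000 + 4.7) = 15/91000 = 0.0001648 A
V_R2 = I × R2 = V1 × R2/(R1 + R2) = 15 × 4.7/91000 = 0.0007747 V

Final answer: 0.0007747 V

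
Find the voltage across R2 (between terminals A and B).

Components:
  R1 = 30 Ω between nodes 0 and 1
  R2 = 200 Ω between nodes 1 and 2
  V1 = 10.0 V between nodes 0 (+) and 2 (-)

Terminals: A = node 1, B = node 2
R1 and R2 are in series across V1 (node 0 → node 1 → node 2), and the output A–B is taken across R2, so this is a voltage divider.
Series current: I = V1/(R1 + R2) = 10/(30 + 200) = 10/230 = 0.04348 A
V_R2 = I × R2 = V1 × R2/(R1 + R2) = 10 × 200/230 = 8.696 V

Final answer: 8.696 V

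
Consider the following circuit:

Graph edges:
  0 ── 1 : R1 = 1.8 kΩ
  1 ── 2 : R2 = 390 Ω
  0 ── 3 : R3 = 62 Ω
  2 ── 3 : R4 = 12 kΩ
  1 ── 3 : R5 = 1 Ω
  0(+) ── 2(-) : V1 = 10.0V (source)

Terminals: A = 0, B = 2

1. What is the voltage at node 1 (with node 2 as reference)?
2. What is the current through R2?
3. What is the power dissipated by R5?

Nodal analysis, taking node 2 as the 0 V reference.
Source V1 fixes V_0 = 10 V.
KCL at each unknown node (sum of currents leaving = 0; resistances in Ω):
  Node 1: (V_1 - 10)/1800 + (V_1 - 0)/390 + (V_1 - V_3)/1 = 0
  Node 3: (V_3 - 10)/62 + (V_3 - 0)/12000 + (V_3 - V_1)/1 = 0
Collecting terms (coefficients in siemens):
  1.003·V_1 - 1·V_3 = 0.005556
  1.016·V_3 - 1·V_1 = 0.1613
Determinant D = (1.003)(1.016) - (-1)(-1) = 0.01938
V_1 = [(0.005556)(1.016) - (-1)(0.1613)]/D = 8.613 V
V_3 = [(1.003)(0.1613) - (0.005556)(-1)]/D = 8.634 V
Part 1:
  Read off the nodal solution: V_1 = 8.613 V
Part 2:
  I_R2 = (V_1 - V_2)/R2 = (8.613 - 0)/390 = 0.02208 A
  Magnitude: I_R2 = 0.02208 A
Part 3:
  I_R5 = (V_1 - V_3)/R5 = (8.613 - 8.634)/1 = -0.02131 A
  P_R5 = I_R5² × R5 = (-0.02131)² × 1 = 0.0004542 W

Final answers:
1. V_1 = 8.613 V
2. I_R2 = 0.02208 A
3. P_R5 = 0.0004542 W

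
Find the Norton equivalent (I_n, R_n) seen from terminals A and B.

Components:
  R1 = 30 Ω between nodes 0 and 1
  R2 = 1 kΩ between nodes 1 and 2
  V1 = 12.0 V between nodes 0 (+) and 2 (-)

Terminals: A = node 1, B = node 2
Find the Thévenin equivalent first; then I_n = V_th/R_th and R_n = R_th.
Step 1 — V_th is the open-circuit voltage V_A - V_B (nothing connected across the terminals).
Nodal analysis, taking node 2 as the 0 V reference.
Source V1 fixes V_0 = 12 V.
KCL at each unknown node (sum of currents leaving = 0; resistances in Ω):
  Node 1: (V_1 - 12)/30 + (V_1 - 0)/1000 = 0
Collecting terms: 0.03433 × V_1 = 0.4  =>  V_1 = 11.65 V
V_th = V_1 - V_2 = 11.65 - 0 = 11.65 V
Step 2 — R_th: zero the source — replace V1 by a short circuit (node 2 merges into node 0) — and find the resistance seen between A (node 1) and B (node 0).
Reduce the network between node 1 (A) and node 0 (B) by series/parallel combination:
  Rp1 = R1 ‖ R2 (parallel, both between nodes 0 and 1) = 1/(1/30 + 1/1000) = 29.13 Ω
R_th = 29.13 Ω
I_n = V_th/R_th = 11.65/29.13 = 0.4 A, and R_n = R_th = 29.13 Ω

Final answer: I_n = 0.4 A, R_n = 29.13 Ω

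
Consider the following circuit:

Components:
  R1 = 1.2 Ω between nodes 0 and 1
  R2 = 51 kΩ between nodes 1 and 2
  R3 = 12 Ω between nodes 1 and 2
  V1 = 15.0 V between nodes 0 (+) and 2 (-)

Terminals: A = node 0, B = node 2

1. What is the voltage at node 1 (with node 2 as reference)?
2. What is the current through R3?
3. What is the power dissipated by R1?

Nodal analysis, taking node 2 as the 0 V reference.
Source V1 fixes V_0 = 15 V.
KCL at each unknown node (sum of currents leaving = 0; resistances in Ω):
  Node 1: (V_1 - 15)/1.2 + (V_1 - 0)/51000 + (V_1 - 0)/12 = 0
Collecting terms: 0.9167 × V_1 = 12.5  =>  V_1 = 13.64 V
Part 1:
  Read off the nodal solution: V_1 = 13.64 V
Part 2:
  I_R3 = (V_1 - V_2)/R3 = (13.64 - 0)/12 = 1.136 A
  Magnitude: I_R3 = 1.136 A
Part 3:
  I_R1 = (V_0 - V_1)/R1 = (15 - 13.64)/1.2 = 1.137 A
  P_R1 = I_R1² × R1 = (1.137)² × 1.2 = 1.55 W

Final answers:
1. V_1 = 13.64 V
2. I_R3 = 1.136 A
3. P_R1 = 1.55 W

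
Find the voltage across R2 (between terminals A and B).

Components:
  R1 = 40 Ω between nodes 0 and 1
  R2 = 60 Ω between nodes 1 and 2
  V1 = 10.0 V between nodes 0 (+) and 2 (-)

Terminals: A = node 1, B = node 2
R1 and R2 are in series across V1 (node 0 → node 1 → node 2), and the output A–B is taken across R2, so this is a voltage divider.
Series current: I = V1/(R1 + R2) = 10/(40 + 60) = 10/100 = 0.1 A
V_R2 = I × R2 = V1 × R2/(R1 + R2) = 10 × 60/100 = 6 V

Final answer: 6 V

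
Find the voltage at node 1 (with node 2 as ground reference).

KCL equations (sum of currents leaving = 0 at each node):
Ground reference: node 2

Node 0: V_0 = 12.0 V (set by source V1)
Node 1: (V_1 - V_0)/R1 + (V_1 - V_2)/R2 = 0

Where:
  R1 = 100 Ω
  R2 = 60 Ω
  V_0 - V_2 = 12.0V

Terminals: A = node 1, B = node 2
Nodal analysis, taking node 2 as the 0 V reference.
Source V1 fixes V_0 = 12 V.
KCL at each unknown node (sum of currents leaving = 0; resistances in Ω):
  Node 1: (V_1 - 12)/100 + (V_1 - 0)/60 = 0
Collecting terms: 0.02667 × V_1 = 0.12  =>  V_1 = 4.5 V
The requested potential is V_1 = 4.5 V.

Final answer: V_1 = 4.5 V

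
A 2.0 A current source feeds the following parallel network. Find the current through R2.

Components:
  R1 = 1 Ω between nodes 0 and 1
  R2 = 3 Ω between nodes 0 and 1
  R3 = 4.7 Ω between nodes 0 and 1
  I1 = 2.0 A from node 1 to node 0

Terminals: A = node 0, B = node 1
All resistors sit directly between nodes 0 and 1, so they are in parallel and share one voltage V; the full source current 2 A splits among them.
1/R_par = 1/1 + 1/3 + 1/4.7 = 1.546 S  =>  R_par = 0.6468 Ω
V = I × R_par = 2 × 0.6468 = 1.294 V
I_R2 = V/R2 = 1.294/3 = 0.4312 A

Final answer: 0.4312 A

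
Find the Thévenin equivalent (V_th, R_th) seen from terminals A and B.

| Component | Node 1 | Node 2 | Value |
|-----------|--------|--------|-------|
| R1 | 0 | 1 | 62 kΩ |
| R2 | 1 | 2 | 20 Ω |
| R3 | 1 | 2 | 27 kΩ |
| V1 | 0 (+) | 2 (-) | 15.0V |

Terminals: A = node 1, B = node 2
Step 1 — V_th is the open-circuit voltage V_A - V_B (nothing connected across the terminals).
Nodal analysis, taking node 2 as the 0 V reference.
Source V1 fixes V_0 = 15 V.
KCL at each unknown node (sum of currents leaving = 0; resistances in Ω):
  Node 1: (V_1 - 15)/62000 + (V_1 - 0)/20 + (V_1 - 0)/27000 = 0
Collecting terms: 0.05005 × V_1 = 0.0002419  =>  V_1 = 0.004834 V
V_th = V_1 - V_2 = 0.004834 - 0 = 0.004834 V
Step 2 — R_th: zero the source — replace V1 by a short circuit (node 2 merges into node 0) — and find the resistance seen between A (node 1) and B (node 0).
Reduce the network between node 1 (A) and node 0 (B) by series/parallel combination:
  Rp1 = R1 ‖ R2 ‖ R3 (parallel, all between nodes 0 and 1) = 1/(1/62000 + 1/20 + 1/27000) = 19.98 Ω
R_th = 19.98 Ω

Final answer: V_th = 0.004834 V, R_th = 19.98 Ω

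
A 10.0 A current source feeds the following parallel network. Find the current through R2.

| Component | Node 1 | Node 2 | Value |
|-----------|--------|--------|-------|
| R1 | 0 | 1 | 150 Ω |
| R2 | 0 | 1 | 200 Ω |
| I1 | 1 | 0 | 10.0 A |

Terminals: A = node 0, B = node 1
All resistors sit directly between nodes 0 and 1, so they are in parallel and share one voltage V; the full source current 10 A splits among them.
1/R_par = 1/150 + 1/200 = 0.01167 S  =>  R_par = 85.71 Ω
V = I × R_par = 10 × 85.71 = 857.1 V
I_R2 = V/R2 = 857.1/200 = 4.286 A

Final answer: 4.286 A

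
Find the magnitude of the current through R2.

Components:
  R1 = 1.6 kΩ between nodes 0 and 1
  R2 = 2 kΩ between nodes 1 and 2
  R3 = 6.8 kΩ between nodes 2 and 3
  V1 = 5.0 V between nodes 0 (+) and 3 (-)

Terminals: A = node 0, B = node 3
Nodal analysis, taking node 3 as the 0 V reference.
Source V1 fixes V_0 = 5 V.
KCL at each unknown node (sum of currents leaving = 0; resistances in Ω):
  Node 1: (V_1 - 5)/1600 + (V_1 - V_2)/2000 = 0
  Node 2: (V_2 - V_1)/2000 + (V_2 - 0)/6800 = 0
Collecting terms (coefficients in siemens):
  0.001125·V_1 - 0.0005·V_2 = 0.003125
  0.0006471·V_2 - 0.0005·V_1 = 0
Determinant D = (0.001125)(0.0006471) - (-0.0005)(-0.0005) = 0.0000004779
V_1 = [(0.003125)(0.0006471) - (-0.0005)(0)]/D = 4.231 V
V_2 = [(0.001125)(0) - (0.003125)(-0.0005)]/D = 3.269 V
I_R2 = (V_1 - V_2)/R2 = (4.231 - 3.269)/2000 = 0.0004808 A
|I_R2| = 0.0004808 A

Final answer: |I_R2| = 0.0004808 A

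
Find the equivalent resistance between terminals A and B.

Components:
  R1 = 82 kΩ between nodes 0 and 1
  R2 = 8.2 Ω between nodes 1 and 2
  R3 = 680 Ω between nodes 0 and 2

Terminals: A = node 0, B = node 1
Reduce the network between node 0 (A) and node 1 (B) by series/parallel combination:
  Rs1 = R3 + R2 (series, joined only at node 2) = 680 + 8.2 = 688.2 Ω
  Rp1 = R1 ‖ Rs1 (parallel, both between nodes 0 and 1) = 1/(1/82000 + 1/688.2) = 682.5 Ω
R_eq = 682.5 Ω

Final answer: 682.5 Ω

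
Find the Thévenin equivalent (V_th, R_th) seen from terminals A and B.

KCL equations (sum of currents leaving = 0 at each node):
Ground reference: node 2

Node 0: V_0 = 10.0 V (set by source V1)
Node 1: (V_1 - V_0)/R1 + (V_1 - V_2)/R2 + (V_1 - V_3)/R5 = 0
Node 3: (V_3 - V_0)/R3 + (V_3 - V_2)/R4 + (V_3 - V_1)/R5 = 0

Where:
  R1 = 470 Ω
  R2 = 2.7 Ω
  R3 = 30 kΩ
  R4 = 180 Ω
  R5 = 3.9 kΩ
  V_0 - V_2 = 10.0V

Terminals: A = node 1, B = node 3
Step 1 — V_th is the open-circuit voltage V_A - V_B (nothing connected across the terminals).
Nodal analysis, taking node 2 as the 0 V reference.
Source V1 fixes V_0 = 10 V.
KCL at each unknown node (sum of currents leaving = 0; resistances in Ω):
  Node 1: (V_1 - 10)/470 + (V_1 - 0)/2.7 + (V_1 - V_3)/3900 = 0
  Node 3: (V_3 - 10)/30000 + (V_3 - 0)/180 + (V_3 - V_1)/3900 = 0
Collecting terms (coefficients in siemens):
  0.3728·V_1 - 0.0002564·V_3 = 0.02128
  0.005845·V_3 - 0.0002564·V_1 = 0.0003333
Determinant D = (0.3728)(0.005845) - (-0.0002564)(-0.0002564) = 0.002179
V_1 = [(0.02128)(0.005845) - (-0.0002564)(0.0003333)]/D = 0.05712 V
V_3 = [(0.3728)(0.0003333) - (0.02128)(-0.0002564)]/D = 0.05953 V
V_th = V_1 - V_3 = 0.05712 - 0.05953 = -0.002411 V
Step 2 — R_th: zero the source — replace V1 by a short circuit (node 2 merges into node 0) — and find the resistance seen between A (node 1) and B (node 3).
Reduce the network between node 1 (A) and node 3 (B) by series/parallel combination:
  Rp1 = R1 ‖ R2 (parallel, both between nodes 0 and 1) = 1/(1/470 + 1/2.7) = 2.685 Ω
  Rp2 = R3 ‖ R4 (parallel, both between nodes 0 and 3) = 1/(1/30000 + 1/180) = 178.9 Ω
  Rs1 = Rp1 + Rp2 (series, joined only at node 0) = 2.685 + 178.9 = 181.6 Ω
  Rp3 = R5 ‖ Rs1 (parallel, both between nodes 1 and 3) = 1/(1/3900 + 1/181.6) = 173.5 Ω
R_th = 173.5 Ω

Final answer: V_th = -0.002411 V, R_th = 173.5 Ω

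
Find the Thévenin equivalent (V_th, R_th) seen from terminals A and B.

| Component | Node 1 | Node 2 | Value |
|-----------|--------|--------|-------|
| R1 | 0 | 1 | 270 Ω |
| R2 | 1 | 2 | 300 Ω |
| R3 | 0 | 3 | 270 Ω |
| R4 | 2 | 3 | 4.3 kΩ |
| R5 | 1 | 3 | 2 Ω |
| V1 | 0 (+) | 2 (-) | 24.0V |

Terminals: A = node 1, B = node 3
Step 1 — V_th is the open-circuit voltage V_A - V_B (nothing connected across the terminals).
Nodal analysis, taking node 2 as the 0 V reference.
Source V1 fixes V_0 = 24 V.
KCL at each unknown node (sum of currents leaving = 0; resistances in Ω):
  Node 1: (V_1 - 24)/270 + (V_1 - 0)/300 + (V_1 - V_3)/2 = 0
  Node 3: (V_3 - 24)/270 + (V_3 - 0)/4300 + (V_3 - V_1)/2 = 0
Collecting terms (coefficients in siemens):
  0.507·V_1 - 0.5·V_3 = 0.08889
  0.5039·V_3 - 0.5·V_1 = 0.08889
Determinant D = (0.507)(0.5039) - (-0.5)(-0.5) = 0.005514
V_1 = [(0.08889)(0.5039) - (-0.5)(0.08889)]/D = 16.18 V
V_3 = [(0.507)(0.08889) - (0.08889)(-0.5)]/D = 16.23 V
V_th = V_1 - V_3 = 16.18 - 16.23 = -0.04998 V
Step 2 — R_th: zero the source — replace V1 by a short circuit (node 2 merges into node 0) — and find the resistance seen between A (node 1) and B (node 3).
Reduce the network between node 1 (A) and node 3 (B) by series/parallel combination:
  Rp1 = R1 ‖ R2 (parallel, both between nodes 0 and 1) = 1/(1/270 + 1/300) = 142.1 Ω
  Rp2 = R3 ‖ R4 (parallel, both between nodes 0 and 3) = 1/(1/270 + 1/4300) = 254 Ω
  Rs1 = Rp1 + Rp2 (series, joined only at node 0) = 142.1 + 254 = 396.2 Ω
  Rp3 = R5 ‖ Rs1 (parallel, both between nodes 1 and 3) = 1/(1/2 + 1/396.2) = 1.99 Ω
R_th = 1.99 Ω

Final answer: V_th = -0.04998 V, R_th = 1.99 Ω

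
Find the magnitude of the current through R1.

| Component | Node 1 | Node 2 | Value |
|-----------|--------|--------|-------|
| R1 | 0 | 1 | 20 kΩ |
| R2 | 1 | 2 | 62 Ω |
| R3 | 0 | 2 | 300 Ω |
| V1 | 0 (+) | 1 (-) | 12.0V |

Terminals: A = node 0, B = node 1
Nodal analysis, taking node 1 as the 0 V reference.
Source V1 fixes V_0 = 12 V.
KCL at each unknown node (sum of currents leaving = 0; resistances in Ω):
  Node 2: (V_2 - 0)/62 + (V_2 - 12)/300 = 0
Collecting terms: 0.01946 × V_2 = 0.04  =>  V_2 = 2.055 V
I_R1 = (V_0 - V_1)/R1 = (12 - 0)/20000 = 0.0006 A
|I_R1| = 0.0006 A

Final answer: |I_R1| = 0.0006 A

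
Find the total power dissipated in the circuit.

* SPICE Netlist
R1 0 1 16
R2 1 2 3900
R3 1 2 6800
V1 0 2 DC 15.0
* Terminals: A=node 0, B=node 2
Nodal analysis, taking node 2 as the 0 V reference.
Source V1 fixes V_0 = 15 V.
KCL at each unknown node (sum of currents leaving = 0; resistances in Ω):
  Node 1: (V_1 - 15)/16 + (V_1 - 0)/3900 + (V_1 - 0)/6800 = 0
Collecting terms: 0.0629 × V_1 = 0.9375  =>  V_1 = 14.9 V
Power in each resistor, P = (ΔV)²/R:
  P_R1 = (15 - 14.9)²/16 = 0.0005785 W
  P_R2 = (14.9 - 0)²/3900 = 0.05695 W
  P_R3 = (14.9 - 0)²/6800 = 0.03267 W
P_total = P_R1 + P_R2 + P_R3 = 0.0902 W

Final answer: 0.0902 W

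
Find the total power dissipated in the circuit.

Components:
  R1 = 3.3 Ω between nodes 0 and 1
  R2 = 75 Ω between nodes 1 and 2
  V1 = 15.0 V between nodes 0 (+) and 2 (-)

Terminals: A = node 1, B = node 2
Nodal analysis, taking node 2 as the 0 V reference.
Source V1 fixes V_0 = 15 V.
KCL at each unknown node (sum of currents leaving = 0; resistances in Ω):
  Node 1: (V_1 - 15)/3.3 + (V_1 - 0)/75 = 0
Collecting terms: 0.3164 × V_1 = 4.545  =>  V_1 = 14.37 V
Power in each resistor, P = (ΔV)²/R:
  P_R1 = (15 - 14.37)²/3.3 = 0.1211 W
  P_R2 = (14.37 - 0)²/75 = 2.752 W
P_total = P_R1 + P_R2 = 2.874 W

Final answer: 2.874 W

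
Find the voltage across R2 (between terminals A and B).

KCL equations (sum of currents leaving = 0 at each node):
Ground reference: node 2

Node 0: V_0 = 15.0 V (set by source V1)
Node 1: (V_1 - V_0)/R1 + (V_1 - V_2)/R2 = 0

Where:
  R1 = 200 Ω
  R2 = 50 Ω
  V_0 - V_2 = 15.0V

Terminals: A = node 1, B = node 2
R1 and R2 are in series across V1 (node 0 → node 1 → node 2), and the output A–B is taken across R2, so this is a voltage divider.
Series current: I = V1/(R1 + R2) = 15/(200 + 50) = 15/250 = 0.06 A
V_R2 = I × R2 = V1 × R2/(R1 + R2) = 15 × 50/250 = 3 V

Final answer: 3 V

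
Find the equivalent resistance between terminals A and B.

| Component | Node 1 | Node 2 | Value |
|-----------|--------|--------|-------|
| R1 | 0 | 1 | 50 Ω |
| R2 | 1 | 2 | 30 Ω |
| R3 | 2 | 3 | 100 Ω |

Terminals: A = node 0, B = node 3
Reduce the network between node 0 (A) and node 3 (B) by series/parallel combination:
  Rs1 = R1 + R2 (series, joined only at node 1) = 50 + 30 = 80 Ω
  Rs2 = R3 + Rs1 (series, joined only at node 2) = 100 + 80 = 180 Ω
R_eq = 180 Ω

Final answer: 180 Ω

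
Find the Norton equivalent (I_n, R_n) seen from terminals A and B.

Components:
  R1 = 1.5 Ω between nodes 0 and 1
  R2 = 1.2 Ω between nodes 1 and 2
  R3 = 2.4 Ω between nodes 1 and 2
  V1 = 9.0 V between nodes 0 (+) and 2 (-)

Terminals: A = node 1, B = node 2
Find the Thévenin equivalent first; then I_n = V_th/R_th and R_n = R_th.
Step 1 — V_th is the open-circuit voltage V_A - V_B (nothing connected across the terminals).
Nodal analysis, taking node 2 as the 0 V reference.
Source V1 fixes V_0 = 9 V.
KCL at each unknown node (sum of currents leaving = 0; resistances in Ω):
  Node 1: (V_1 - 9)/1.5 + (V_1 - 0)/1.2 + (V_1 - 0)/2.4 = 0
Collecting terms: 1.917 × V_1 = 6  =>  V_1 = 3.13 V
V_th = V_1 - V_2 = 3.13 - 0 = 3.13 V
Step 2 — R_th: zero the source — replace V1 by a short circuit (node 2 merges into node 0) — and find the resistance seen between A (node 1) and B (node 0).
Reduce the network between node 1 (A) and node 0 (B) by series/parallel combination:
  Rp1 = R1 ‖ R2 ‖ R3 (parallel, all between nodes 0 and 1) = 1/(1/1.5 + 1/1.2 + 1/2.4) = 0.5217 Ω
R_th = 0.5217 Ω
I_n = V_th/R_th = 3.13/0.5217 = 6 A, and R_n = R_th = 0.5217 Ω

Final answer: I_n = 6 A, R_n = 0.5217 Ω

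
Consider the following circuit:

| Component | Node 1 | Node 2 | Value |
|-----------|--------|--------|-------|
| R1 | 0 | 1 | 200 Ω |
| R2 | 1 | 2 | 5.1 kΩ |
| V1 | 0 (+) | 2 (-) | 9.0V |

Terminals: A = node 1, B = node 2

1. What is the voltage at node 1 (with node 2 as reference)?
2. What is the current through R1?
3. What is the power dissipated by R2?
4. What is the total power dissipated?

Nodal analysis, taking node 2 as the 0 V reference.
Source V1 fixes V_0 = 9 V.
KCL at each unknown node (sum of currents leaving = 0; resistances in Ω):
  Node 1: (V_1 - 9)/200 + (V_1 - 0)/5100 = 0
Collecting terms: 0.005196 × V_1 = 0.045  =>  V_1 = 8.66 V
Part 1:
  Read off the nodal solution: V_1 = 8.66 V
Part 2:
  I_R1 = (V_0 - V_1)/R1 = (9 - 8.66)/200 = 0.001698 A
  Magnitude: I_R1 = 0.001698 A
Part 3:
  I_R2 = (V_1 - V_2)/R2 = (8.66 - 0)/5100 = 0.001698 A
  P_R2 = I_R2² × R2 = (0.001698)² × 5100 = 0.01471 W
Part 4:
  Power in each resistor, P = (ΔV)²/R:
    P_R1 = (9 - 8.66)²/200 = 0.0005767 W
    P_R2 = (8.66 - 0)²/5100 = 0.01471 W
  P_total = P_R1 + P_R2 = 0.01528 W

Final answers:
1. V_1 = 8.66 V
2. I_R1 = 0.001698 A
3. P_R2 = 0.01471 W
4. P_total = 0.01528 W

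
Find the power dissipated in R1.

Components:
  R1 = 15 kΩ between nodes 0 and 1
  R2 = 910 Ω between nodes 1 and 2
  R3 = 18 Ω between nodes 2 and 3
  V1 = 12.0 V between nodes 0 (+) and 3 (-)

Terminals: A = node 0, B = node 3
Nodal analysis, taking node 3 as the 0 V reference.
Source V1 fixes V_0 = 12 V.
KCL at each unknown node (sum of currents leaving = 0; resistances in Ω):
  Node 1: (V_1 - 12)/15000 + (V_1 - V_2)/910 = 0
  Node 2: (V_2 - V_1)/910 + (V_2 - 0)/18 = 0
Collecting terms (coefficients in siemens):
  0.001166·V_1 - 0.001099·V_2 = 0.0008
  0.05665·V_2 - 0.001099·V_1 = 0
Determinant D = (0.001166)(0.05665) - (-0.001099)(-0.001099) = 0.00006483
V_1 = [(0.0008)(0.05665) - (-0.001099)(0)]/D = 0.6991 V
V_2 = [(0.001166)(0) - (0.0008)(-0.001099)]/D = 0.01356 V
I_R1 = (V_0 - V_1)/R1 = (12 - 0.6991)/15000 = 0.0007534 A
P_R1 = I_R1² × R1 = (0.0007534)² × 15000 = 0.008514 W

Final answer: 0.008514 W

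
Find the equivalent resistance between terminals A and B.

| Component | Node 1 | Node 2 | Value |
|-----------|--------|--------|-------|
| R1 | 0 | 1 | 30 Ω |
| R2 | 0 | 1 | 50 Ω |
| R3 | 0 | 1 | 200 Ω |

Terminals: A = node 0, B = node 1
Reduce the network between node 0 (A) and node 1 (B) by series/parallel combination:
  Rp1 = R1 ‖ R2 ‖ R3 (parallel, all between nodes 0 and 1) = 1/(1/30 + 1/50 + 1/200) = 17.14 Ω
R_eq = 17.14 Ω

Final answer: 17.14 Ω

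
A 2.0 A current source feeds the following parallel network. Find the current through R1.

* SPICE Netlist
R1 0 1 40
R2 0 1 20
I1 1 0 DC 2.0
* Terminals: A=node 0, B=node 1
All resistors sit directly between nodes 0 and 1, so they are in parallel and share one voltage V; the full source current 2 A splits among them.
1/R_par = 1/40 + 1/20 = 0.075 S  =>  R_par = 13.33 Ω
V = I × R_par = 2 × 13.33 = 26.67 V
I_R1 = V/R1 = 26.67/40 = 0.6667 A

Final answer: 0.6667 A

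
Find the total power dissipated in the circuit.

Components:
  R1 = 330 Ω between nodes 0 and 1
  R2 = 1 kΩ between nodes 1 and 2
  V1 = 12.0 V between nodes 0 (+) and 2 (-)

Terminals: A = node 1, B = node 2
Nodal analysis, taking node 2 as the 0 V reference.
Source V1 fixes V_0 = 12 V.
KCL at each unknown node (sum of currents leaving = 0; resistances in Ω):
  Node 1: (V_1 - 12)/330 + (V_1 - 0)/1000 = 0
Collecting terms: 0.00403 × V_1 = 0.03636  =>  V_1 = 9.023 V
Power in each resistor, P = (ΔV)²/R:
  P_R1 = (12 - 9.023)²/330 = 0.02686 W
  P_R2 = (9.023 - 0)²/1000 = 0.08141 W
P_total = P_R1 + P_R2 = 0.1083 W

Final answer: 0.1083 W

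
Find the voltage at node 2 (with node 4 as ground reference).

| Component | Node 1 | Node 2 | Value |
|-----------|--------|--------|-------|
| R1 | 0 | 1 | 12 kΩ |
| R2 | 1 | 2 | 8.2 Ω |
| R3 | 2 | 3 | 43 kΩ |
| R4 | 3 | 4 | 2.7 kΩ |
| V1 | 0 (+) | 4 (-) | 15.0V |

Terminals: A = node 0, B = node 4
Nodal analysis, taking node 4 as the 0 V reference.
Source V1 fixes V_0 = 15 V.
KCL at each unknown node (sum of currents leaving = 0; resistances in Ω):
  Node 1: (V_1 - 15)/12000 + (V_1 - V_2)/8.2 = 0
  Node 2: (V_2 - V_1)/8.2 + (V_2 - V_3)/43000 = 0
  Node 3: (V_3 - V_2)/43000 + (V_3 - 0)/2700 = 0
Collecting terms (coefficients in siemens):
  0.122·V_1 - 0.122·V_2 = 0.00125
  0.122·V_2 - 0.122·V_1 - 0.00002326·V_3 = 0
  0.0003936·V_3 - 0.00002326·V_2 = 0
Solving these 3 simultaneous equations (Gaussian elimination) gives:
  V_1 = 11.88 V, V_2 = 11.88 V, V_3 = 0.7018 V
The requested potential is V_2 = 11.88 V.

Final answer: V_2 = 11.88 V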